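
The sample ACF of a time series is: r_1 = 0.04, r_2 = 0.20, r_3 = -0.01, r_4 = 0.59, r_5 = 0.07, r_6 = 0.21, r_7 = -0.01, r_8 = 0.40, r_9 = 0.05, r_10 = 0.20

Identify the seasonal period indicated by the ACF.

The largest autocorrelation is r_4 = 0.59, with a weaker echo at lag 8 (0.40); the remaining lags stay at or below 0.21.
The dominant spike at lag 4 indicates a seasonal period of 4.

4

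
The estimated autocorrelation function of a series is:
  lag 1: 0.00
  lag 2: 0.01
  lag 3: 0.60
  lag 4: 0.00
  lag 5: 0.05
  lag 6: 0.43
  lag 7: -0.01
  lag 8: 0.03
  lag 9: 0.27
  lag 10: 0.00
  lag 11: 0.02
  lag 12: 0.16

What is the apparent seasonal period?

The largest autocorrelation is r_3 = 0.60, with weaker echoes at lags 6 (0.43), 9 (0.27) and 12 (0.16); the remaining lags stay at or below 0.05.
The dominant spike at lag 3 indicates a seasonal period of 3.

3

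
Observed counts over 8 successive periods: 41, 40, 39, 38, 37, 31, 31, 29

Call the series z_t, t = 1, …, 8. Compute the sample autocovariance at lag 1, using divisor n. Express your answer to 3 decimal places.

11.867

Mean z̄ = (41 + 40 + 39 + 38 + 37 + 31 + 31 + 29)/8 = 35.7500
Deviations: 5.2500, 4.2500, 3.2500, 2.2500, 1.2500, -4.7500, -4.7500, -6.7500
Σ_{t=1}^{7}(z_t−z̄)(z_{t+1}−z̄) = 94.9375
γ_1 = 94.9375 / 8 = 11.867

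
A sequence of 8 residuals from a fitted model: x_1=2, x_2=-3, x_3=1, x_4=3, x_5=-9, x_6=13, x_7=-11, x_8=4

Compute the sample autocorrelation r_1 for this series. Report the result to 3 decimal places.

-0.822

Mean x̄ = (2 − 3 + 1 + 3 − 9 + 13 − 11 + 4)/8 = 0.0000
Σ(x_t−x̄)(x_{t+1}−x̄) = (-6.0000) + (-3.0000) + (3.0000) + (-27.0000) + (-117.0000) + (-143.0000) + (-44.0000) = -337.0000
Denominator Σ(x_t−x̄)² = 410.0000
r_1 = -337.0000 / 410.0000 = -0.822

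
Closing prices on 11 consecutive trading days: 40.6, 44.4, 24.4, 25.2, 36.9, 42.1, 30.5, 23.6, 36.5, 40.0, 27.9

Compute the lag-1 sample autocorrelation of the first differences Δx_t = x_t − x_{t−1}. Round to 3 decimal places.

First differences Δx: 3.8, -20.0, 0.8, 11.7, 5.2, -11.6, -6.9, 12.9, 3.5, -12.1
Mean of differences = -1.2700
Numerator Σ(Δx_t−Δx̄)(Δx_{t+1}−Δx̄) = -95.4909
Denominator Σ(Δx_t−Δx̄)² = 1070.1210
r_1(Δx) = -95.4909 / 1070.1210 = -0.089

-0.089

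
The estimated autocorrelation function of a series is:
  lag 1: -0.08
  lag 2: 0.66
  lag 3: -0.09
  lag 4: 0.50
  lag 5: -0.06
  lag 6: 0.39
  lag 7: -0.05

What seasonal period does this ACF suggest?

The largest autocorrelation is r_2 = 0.66, with weaker echoes at lags 4 (0.50) and 6 (0.39); the remaining lags stay at or below -0.05.
The dominant spike at lag 2 indicates a seasonal period of 2.

2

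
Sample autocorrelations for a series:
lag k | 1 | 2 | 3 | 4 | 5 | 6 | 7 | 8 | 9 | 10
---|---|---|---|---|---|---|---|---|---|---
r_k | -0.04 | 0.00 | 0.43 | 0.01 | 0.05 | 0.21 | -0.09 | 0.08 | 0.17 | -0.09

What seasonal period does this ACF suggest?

3

The largest autocorrelation is r_3 = 0.43, with weaker echoes at lags 6 (0.21) and 9 (0.17); the remaining lags stay at or below 0.08.
The dominant spike at lag 3 indicates a seasonal period of 3.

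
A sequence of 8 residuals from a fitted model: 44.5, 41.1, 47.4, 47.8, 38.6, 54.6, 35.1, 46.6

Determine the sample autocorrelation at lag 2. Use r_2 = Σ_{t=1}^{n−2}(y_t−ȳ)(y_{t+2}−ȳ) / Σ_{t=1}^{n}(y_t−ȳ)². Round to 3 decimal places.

Mean ȳ = (44.5 + 41.1 + 47.4 + 47.8 + 38.6 + 54.6 + 35.1 + 46.6)/8 = 44.4625
Deviations from mean: 0.0375, -3.3625, 2.9375, 3.3375, -5.8625, 10.1375, -9.3625, 2.1375
Σ(y_t−ȳ)(y_{t+2}−ȳ) = (0.1102) + (-11.2223) + (-17.2211) + (33.8339) + (54.8877) + (21.6689) = 82.0572
Denominator Σ(y_t−ȳ)² = 260.4388
r_2 = 82.0572 / 260.4388 = 0.315

0.315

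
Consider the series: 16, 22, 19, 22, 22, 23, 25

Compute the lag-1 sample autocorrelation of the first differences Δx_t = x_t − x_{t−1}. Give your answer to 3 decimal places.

First differences Δx: 6, -3, 3, 0, 1, 2
Mean of differences = 1.5000
Numerator Σ(Δx_t−Δx̄)(Δx_{t+1}−Δx̄) = -28.7500
Denominator Σ(Δx_t−Δx̄)² = 45.5000
r_1(Δx) = -28.7500 / 45.5000 = -0.632

-0.632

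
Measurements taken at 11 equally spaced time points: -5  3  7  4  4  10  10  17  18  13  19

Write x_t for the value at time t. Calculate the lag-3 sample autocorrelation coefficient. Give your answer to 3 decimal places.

0.266

Mean x̄ = (-5 + 3 + 7 + 4 + 4 + 10 + 10 + 17 + 18 + 13 + 19)/11 = 9.0909
Numerator Σ_{t=1}^{8}(x_t−x̄)(x_{t+3}−x̄) = 145.9752
Denominator Σ(x_t−x̄)² = 548.9091
r_3 = 145.9752 / 548.9091 = 0.266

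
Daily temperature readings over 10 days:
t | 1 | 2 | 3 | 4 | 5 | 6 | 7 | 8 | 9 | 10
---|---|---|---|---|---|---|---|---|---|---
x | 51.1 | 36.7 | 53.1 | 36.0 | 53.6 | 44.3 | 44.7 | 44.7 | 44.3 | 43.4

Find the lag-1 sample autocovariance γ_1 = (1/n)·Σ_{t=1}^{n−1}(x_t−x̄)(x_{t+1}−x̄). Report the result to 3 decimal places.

Mean x̄ = (51.1 + 36.7 + 53.1 + 36.0 + 53.6 + 44.3 + 44.7 + 44.7 + 44.3 + 43.4)/10 = 45.1900
Σ_{t=1}^{9}(x_t−x̄)(x_{t+1}−x̄) = -272.0921
γ_1 = -272.0921 / 10 = -27.209

-27.209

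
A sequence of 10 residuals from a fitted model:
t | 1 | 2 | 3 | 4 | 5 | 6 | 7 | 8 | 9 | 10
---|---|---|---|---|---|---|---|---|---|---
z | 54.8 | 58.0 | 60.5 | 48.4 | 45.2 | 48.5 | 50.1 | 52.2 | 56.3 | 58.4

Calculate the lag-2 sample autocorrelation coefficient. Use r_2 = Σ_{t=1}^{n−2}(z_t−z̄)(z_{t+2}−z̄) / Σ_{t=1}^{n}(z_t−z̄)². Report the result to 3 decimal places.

Mean z̄ = (54.8 + 58.0 + 60.5 + 48.4 + 45.2 + 48.5 + 50.1 + 52.2 + 56.3 + 58.4)/10 = 53.2400
Numerator Σ_{t=1}^{8}(z_t−z̄)(z_{t+2}−z̄) = -31.9412
Denominator Σ(z_t−z̄)² = 235.2640
r_2 = -31.9412 / 235.2640 = -0.136

-0.136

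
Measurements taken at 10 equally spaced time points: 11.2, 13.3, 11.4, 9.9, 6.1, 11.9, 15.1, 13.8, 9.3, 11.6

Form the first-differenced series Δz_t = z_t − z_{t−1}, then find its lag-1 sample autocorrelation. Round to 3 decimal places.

First differences Δz: 2.1, -1.9, -1.5, -3.8, 5.8, 3.2, -1.3, -4.5, 2.3
Mean of differences = 0.0444
Numerator Σ(Δz_t−Δz̄)(Δz_{t+1}−Δz̄) = -7.4042
Denominator Σ(Δz_t−Δz̄)² = 95.8022
r_1(Δz) = -7.4042 / 95.8022 = -0.077

-0.077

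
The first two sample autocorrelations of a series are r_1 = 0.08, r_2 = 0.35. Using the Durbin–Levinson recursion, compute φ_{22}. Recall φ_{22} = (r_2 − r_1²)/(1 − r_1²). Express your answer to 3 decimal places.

φ_{22} = (r_2 − r_1²) / (1 − r_1²)
r_1² = (0.08)² = 0.0064
Numerator = 0.35 − 0.0064 = 0.3436; denominator = 1 − 0.0064 = 0.9936
φ_{22} = 0.3436 / 0.9936 = 0.346

0.346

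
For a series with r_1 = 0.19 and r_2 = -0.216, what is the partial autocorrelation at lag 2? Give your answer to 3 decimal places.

φ_{22} = (r_2 − r_1²) / (1 − r_1²)
r_1² = (0.19)² = 0.0361
Numerator = -0.216 − 0.0361 = -0.2521; denominator = 1 − 0.0361 = 0.9639
φ_{22} = -0.2521 / 0.9639 = -0.262

-0.262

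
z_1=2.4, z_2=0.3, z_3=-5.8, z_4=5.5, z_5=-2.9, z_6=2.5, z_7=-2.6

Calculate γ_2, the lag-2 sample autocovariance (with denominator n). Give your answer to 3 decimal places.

3.650

Mean z̄ = (2.4 + 0.3 − 5.8 + 5.5 − 2.9 + 2.5 − 2.6)/7 = -0.0857
Deviations: 2.4857, 0.3857, -5.7143, 5.5857, -2.8143, 2.5857, -2.5143
Σ_{t=1}^{5}(z_t−z̄)(z_{t+2}−z̄) = 25.5510
γ_2 = 25.5510 / 7 = 3.650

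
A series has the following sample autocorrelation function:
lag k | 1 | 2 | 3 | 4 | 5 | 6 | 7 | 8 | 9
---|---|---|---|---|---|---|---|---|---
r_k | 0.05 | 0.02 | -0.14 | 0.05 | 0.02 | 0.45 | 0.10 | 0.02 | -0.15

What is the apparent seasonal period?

6

The largest autocorrelation is r_6 = 0.45; the remaining lags stay at or below 0.10.
The dominant spike at lag 6 indicates a seasonal period of 6.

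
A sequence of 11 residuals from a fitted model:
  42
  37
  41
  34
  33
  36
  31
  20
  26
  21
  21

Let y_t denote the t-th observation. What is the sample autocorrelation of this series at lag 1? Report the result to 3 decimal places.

Mean ȳ = (42 + 37 + 41 + 34 + 33 + 36 + 31 + 20 + 26 + 21 + 21)/11 = 31.0909
Numerator Σ_{t=1}^{10}(y_t−ȳ)(y_{t+1}−ȳ) = 376.9917
Denominator Σ(y_t−ȳ)² = 640.9091
r_1 = 376.9917 / 640.9091 = 0.588

0.588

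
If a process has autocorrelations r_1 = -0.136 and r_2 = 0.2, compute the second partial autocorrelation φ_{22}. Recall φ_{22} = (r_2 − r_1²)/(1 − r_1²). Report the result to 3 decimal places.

0.185

φ_{22} = (r_2 − r_1²) / (1 − r_1²)
r_1² = (-0.136)² = 0.018496
Numerator = 0.2 − 0.0185 = 0.1815; denominator = 1 − 0.0185 = 0.9815
φ_{22} = 0.1815 / 0.9815 = 0.185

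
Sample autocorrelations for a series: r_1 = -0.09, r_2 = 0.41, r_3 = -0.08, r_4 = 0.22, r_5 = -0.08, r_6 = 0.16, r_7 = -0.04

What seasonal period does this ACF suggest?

2

The largest autocorrelation is r_2 = 0.41, with weaker echoes at lags 4 (0.22) and 6 (0.16); the remaining lags stay at or below -0.04.
The dominant spike at lag 2 indicates a seasonal period of 2.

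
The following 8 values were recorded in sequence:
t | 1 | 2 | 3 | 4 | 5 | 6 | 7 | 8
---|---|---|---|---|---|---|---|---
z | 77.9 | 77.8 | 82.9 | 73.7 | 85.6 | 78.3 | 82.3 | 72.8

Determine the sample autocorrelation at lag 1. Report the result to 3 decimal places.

-0.616

Mean z̄ = (77.9 + 77.8 + 82.9 + 73.7 + 85.6 + 78.3 + 82.3 + 72.8)/8 = 78.9125
Σ(z_t−z̄)(z_{t+1}−z̄) = (1.1264) + (-4.4361) + (-20.7848) + (-34.8586) + (-4.0961) + (-2.0748) + (-20.7061) = -85.8302
Denominator Σ(z_t−z̄)² = 139.2688
r_1 = -85.8302 / 139.2688 = -0.616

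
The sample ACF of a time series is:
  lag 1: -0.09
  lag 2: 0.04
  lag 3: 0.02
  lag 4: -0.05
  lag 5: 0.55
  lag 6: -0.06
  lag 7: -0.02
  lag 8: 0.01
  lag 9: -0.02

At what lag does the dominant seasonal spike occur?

5

The largest autocorrelation is r_5 = 0.55; the remaining lags stay at or below 0.04.
The dominant spike at lag 5 indicates a seasonal period of 5.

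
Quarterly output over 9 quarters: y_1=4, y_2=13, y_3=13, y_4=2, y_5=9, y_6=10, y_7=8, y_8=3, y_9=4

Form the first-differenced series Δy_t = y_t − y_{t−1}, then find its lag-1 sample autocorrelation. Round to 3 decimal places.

-0.238

First differences Δy: 9, 0, -11, 7, 1, -2, -5, 1
Mean of differences = 0.0000
Numerator Σ(Δy_t−Δȳ)(Δy_{t+1}−Δȳ) = -67.0000
Denominator Σ(Δy_t−Δȳ)² = 282.0000
r_1(Δy) = -67.0000 / 282.0000 = -0.238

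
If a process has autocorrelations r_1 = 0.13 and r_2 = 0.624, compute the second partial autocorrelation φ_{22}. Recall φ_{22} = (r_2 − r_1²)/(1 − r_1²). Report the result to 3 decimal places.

0.618

φ_{22} = (r_2 − r_1²) / (1 − r_1²)
r_1² = (0.13)² = 0.0169
Numerator = 0.624 − 0.0169 = 0.6071; denominator = 1 − 0.0169 = 0.9831
φ_{22} = 0.6071 / 0.9831 = 0.618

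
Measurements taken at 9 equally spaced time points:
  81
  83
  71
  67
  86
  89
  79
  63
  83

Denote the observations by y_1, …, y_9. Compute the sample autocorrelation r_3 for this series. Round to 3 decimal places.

Mean ȳ = (81 + 83 + 71 + 67 + 86 + 89 + 79 + 63 + 83)/9 = 78.0000
Σ(y_t−ȳ)(y_{t+3}−ȳ) = (-33.0000) + (40.0000) + (-77.0000) + (-11.0000) + (-120.0000) + (55.0000) = -146.0000
Denominator Σ(y_t−ȳ)² = 640.0000
r_3 = -146.0000 / 640.0000 = -0.228

-0.228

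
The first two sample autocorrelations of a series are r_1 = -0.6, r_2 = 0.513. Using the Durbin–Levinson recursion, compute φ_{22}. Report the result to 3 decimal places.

0.239

φ_{22} = (r_2 − r_1²) / (1 − r_1²)
r_1² = (-0.6)² = 0.36
Numerator = 0.513 − 0.3600 = 0.1530; denominator = 1 − 0.3600 = 0.6400
φ_{22} = 0.1530 / 0.6400 = 0.239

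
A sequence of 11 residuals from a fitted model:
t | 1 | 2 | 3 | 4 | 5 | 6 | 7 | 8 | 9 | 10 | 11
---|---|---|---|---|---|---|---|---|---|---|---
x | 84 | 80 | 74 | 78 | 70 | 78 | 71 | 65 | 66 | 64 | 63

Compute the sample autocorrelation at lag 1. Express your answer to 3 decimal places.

Mean x̄ = (84 + 80 + 74 + 78 + 70 + 78 + 71 + 65 + 66 + 64 + 63)/11 = 72.0909
Numerator Σ_{t=1}^{10}(x_t−x̄)(x_{t+1}−x̄) = 263.1736
Denominator Σ(x_t−x̄)² = 518.9091
r_1 = 263.1736 / 518.9091 = 0.507

0.507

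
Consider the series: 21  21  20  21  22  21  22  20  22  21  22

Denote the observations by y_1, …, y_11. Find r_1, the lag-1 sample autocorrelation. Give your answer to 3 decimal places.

-0.393

Mean ȳ = (21 + 21 + 20 + 21 + 22 + 21 + 22 + 20 + 22 + 21 + 22)/11 = 21.1818
Numerator Σ_{t=1}^{10}(y_t−ȳ)(y_{t+1}−ȳ) = -2.2149
Denominator Σ(y_t−ȳ)² = 5.6364
r_1 = -2.2149 / 5.6364 = -0.393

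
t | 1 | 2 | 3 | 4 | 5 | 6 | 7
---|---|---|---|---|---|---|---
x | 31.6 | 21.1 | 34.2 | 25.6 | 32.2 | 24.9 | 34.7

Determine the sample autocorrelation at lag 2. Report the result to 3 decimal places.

0.528

Mean x̄ = (31.6 + 21.1 + 34.2 + 25.6 + 32.2 + 24.9 + 34.7)/7 = 29.1857
Deviations from mean: 2.4143, -8.0857, 5.0143, -3.5857, 3.0143, -4.2857, 5.5143
Σ(x_t−x̄)(x_{t+2}−x̄) = (12.1059) + (28.9931) + (15.1145) + (15.3673) + (16.6216) = 88.2024
Denominator Σ(x_t−x̄)² = 167.0686
r_2 = 88.2024 / 167.0686 = 0.528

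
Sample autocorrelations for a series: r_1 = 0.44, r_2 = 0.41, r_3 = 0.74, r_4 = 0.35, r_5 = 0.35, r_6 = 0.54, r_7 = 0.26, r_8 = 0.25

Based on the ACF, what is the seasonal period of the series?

The largest autocorrelation is r_3 = 0.74, with a weaker echo at lag 6 (0.54); the remaining lags stay at or below 0.44. The elevated value at lag 1 (0.44), dropping to 0.41 at lag 2, reflects decaying short-term dependence rather than seasonality.
The dominant spike at lag 3 indicates a seasonal period of 3.

3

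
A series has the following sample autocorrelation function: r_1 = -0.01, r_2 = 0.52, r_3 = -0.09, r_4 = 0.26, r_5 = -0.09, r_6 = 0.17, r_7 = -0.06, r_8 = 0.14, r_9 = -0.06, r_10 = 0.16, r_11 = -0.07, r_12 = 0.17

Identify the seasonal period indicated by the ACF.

The largest autocorrelation is r_2 = 0.52, with weaker echoes at lags 4 (0.26), 6 (0.17), 10 (0.16) and 12 (0.17); the remaining lags stay at or below 0.14.
The dominant spike at lag 2 indicates a seasonal period of 2.

2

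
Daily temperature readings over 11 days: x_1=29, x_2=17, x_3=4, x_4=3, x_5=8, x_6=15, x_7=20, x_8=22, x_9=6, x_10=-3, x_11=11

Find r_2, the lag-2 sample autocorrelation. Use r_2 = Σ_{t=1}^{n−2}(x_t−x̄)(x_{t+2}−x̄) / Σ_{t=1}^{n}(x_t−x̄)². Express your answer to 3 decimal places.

Mean x̄ = (29 + 17 + 4 + 3 + 8 + 15 + 20 + 22 + 6 − 3 + 11)/11 = 12.0000
Numerator Σ_{t=1}^{9}(x_t−x̄)(x_{t+2}−x̄) = -370.0000
Denominator Σ(x_t−x̄)² = 910.0000
r_2 = -370.0000 / 910.0000 = -0.407

-0.407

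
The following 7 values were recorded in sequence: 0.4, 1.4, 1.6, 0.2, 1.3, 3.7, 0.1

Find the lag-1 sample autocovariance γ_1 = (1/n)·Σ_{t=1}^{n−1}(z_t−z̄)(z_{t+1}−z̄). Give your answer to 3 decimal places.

-0.454

Mean z̄ = (0.4 + 1.4 + 1.6 + 0.2 + 1.3 + 3.7 + 0.1)/7 = 1.2429
Deviations: -0.8429, 0.1571, 0.3571, -1.0429, 0.0571, 2.4571, -1.1429
Σ_{t=1}^{6}(z_t−z̄)(z_{t+1}−z̄) = -3.1761
γ_1 = -3.1761 / 7 = -0.454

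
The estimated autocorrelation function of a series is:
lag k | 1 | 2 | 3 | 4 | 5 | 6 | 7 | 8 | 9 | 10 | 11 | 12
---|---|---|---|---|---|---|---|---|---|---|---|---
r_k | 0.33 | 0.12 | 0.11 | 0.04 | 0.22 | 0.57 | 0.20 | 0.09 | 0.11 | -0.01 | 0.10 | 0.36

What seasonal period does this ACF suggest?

6

The largest autocorrelation is r_6 = 0.57, with a weaker echo at lag 12 (0.36); the remaining lags stay at or below 0.33. The elevated value at lag 1 (0.33), dropping to 0.12 at lag 2, reflects decaying short-term dependence rather than seasonality.
The dominant spike at lag 6 indicates a seasonal period of 6.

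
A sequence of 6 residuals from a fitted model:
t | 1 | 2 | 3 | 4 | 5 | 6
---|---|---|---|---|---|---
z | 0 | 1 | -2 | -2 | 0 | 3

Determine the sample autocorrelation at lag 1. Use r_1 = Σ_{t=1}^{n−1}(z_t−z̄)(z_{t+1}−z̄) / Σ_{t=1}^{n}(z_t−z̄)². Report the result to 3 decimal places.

0.111

Mean z̄ = (0 + 1 − 2 − 2 + 0 + 3)/6 = 0.0000
Deviations from mean: 0.0000, 1.0000, -2.0000, -2.0000, 0.0000, 3.0000
Numerator Σ_{t=1}^{5}(z_t−z̄)(z_{t+1}−z̄) = 2.0000
Denominator Σ(z_t−z̄)² = 18.0000
r_1 = 2.0000 / 18.0000 = 0.111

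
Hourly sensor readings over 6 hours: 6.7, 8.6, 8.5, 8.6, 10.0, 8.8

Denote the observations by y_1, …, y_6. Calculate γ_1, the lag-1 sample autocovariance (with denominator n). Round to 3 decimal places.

0.060

Mean ȳ = (6.7 + 8.6 + 8.5 + 8.6 + 10.0 + 8.8)/6 = 8.5333
Deviations: -1.8333, 0.0667, -0.0333, 0.0667, 1.4667, 0.2667
Σ_{t=1}^{5}(y_t−ȳ)(y_{t+1}−ȳ) = 0.3622
γ_1 = 0.3622 / 6 = 0.060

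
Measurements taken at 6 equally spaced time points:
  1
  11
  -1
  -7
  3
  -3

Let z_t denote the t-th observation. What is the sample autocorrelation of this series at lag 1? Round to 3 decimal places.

-0.147

Mean z̄ = (1 + 11 − 1 − 7 + 3 − 3)/6 = 0.6667
Deviations from mean: 0.3333, 10.3333, -1.6667, -7.6667, 2.3333, -3.6667
Σ(z_t−z̄)(z_{t+1}−z̄) = (3.4444) + (-17.2222) + (12.7778) + (-17.8889) + (-8.5556) = -27.4444
Denominator Σ(z_t−z̄)² = 187.3333
r_1 = -27.4444 / 187.3333 = -0.147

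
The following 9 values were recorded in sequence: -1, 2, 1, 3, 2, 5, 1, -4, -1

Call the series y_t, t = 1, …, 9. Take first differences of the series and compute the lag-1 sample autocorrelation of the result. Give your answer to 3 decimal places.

First differences Δy: 3, -1, 2, -1, 3, -4, -5, 3
Mean of differences = 0.0000
Numerator Σ(Δy_t−Δȳ)(Δy_{t+1}−Δȳ) = -17.0000
Denominator Σ(Δy_t−Δȳ)² = 74.0000
r_1(Δy) = -17.0000 / 74.0000 = -0.230

-0.230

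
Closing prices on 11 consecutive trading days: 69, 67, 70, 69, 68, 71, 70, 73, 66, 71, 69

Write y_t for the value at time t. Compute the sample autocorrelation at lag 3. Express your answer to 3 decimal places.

-0.171

Mean ȳ = (69 + 67 + 70 + 69 + 68 + 71 + 70 + 73 + 66 + 71 + 69)/11 = 69.3636
Numerator Σ_{t=1}^{8}(y_t−ȳ)(y_{t+3}−ȳ) = -6.5785
Denominator Σ(y_t−ȳ)² = 38.5455
r_3 = -6.5785 / 38.5455 = -0.171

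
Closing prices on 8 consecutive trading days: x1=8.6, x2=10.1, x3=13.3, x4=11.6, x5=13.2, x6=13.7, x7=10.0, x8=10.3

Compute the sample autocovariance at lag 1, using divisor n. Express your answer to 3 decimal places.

0.568

Mean x̄ = (8.6 + 10.1 + 13.3 + 11.6 + 13.2 + 13.7 + 10.0 + 10.3)/8 = 11.3500
Deviations: -2.7500, -1.2500, 1.9500, 0.2500, 1.8500, 2.3500, -1.3500, -1.0500
Σ_{t=1}^{7}(x_t−x̄)(x_{t+1}−x̄) = 4.5425
γ_1 = 4.5425 / 8 = 0.568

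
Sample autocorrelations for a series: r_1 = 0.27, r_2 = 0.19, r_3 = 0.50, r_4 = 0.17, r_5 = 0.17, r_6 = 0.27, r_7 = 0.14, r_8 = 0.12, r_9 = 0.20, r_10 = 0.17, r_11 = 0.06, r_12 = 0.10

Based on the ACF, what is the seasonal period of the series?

The largest autocorrelation is r_3 = 0.50; the remaining lags stay at or below 0.27. The elevated value at lag 1 (0.27), dropping to 0.19 at lag 2, reflects decaying short-term dependence rather than seasonality.
The dominant spike at lag 3 indicates a seasonal period of 3.

3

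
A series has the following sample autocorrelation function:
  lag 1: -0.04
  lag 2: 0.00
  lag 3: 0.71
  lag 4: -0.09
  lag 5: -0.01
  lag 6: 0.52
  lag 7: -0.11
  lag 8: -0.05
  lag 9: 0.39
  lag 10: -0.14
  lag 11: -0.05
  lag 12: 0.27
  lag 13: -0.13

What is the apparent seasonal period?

3

The largest autocorrelation is r_3 = 0.71, with weaker echoes at lags 6 (0.52), 9 (0.39) and 12 (0.27); the remaining lags stay at or below 0.00.
The dominant spike at lag 3 indicates a seasonal period of 3.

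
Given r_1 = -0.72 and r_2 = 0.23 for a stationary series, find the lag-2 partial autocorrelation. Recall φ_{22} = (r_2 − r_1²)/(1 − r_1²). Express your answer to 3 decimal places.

-0.599

φ_{22} = (r_2 − r_1²) / (1 − r_1²)
r_1² = (-0.72)² = 0.5184
Numerator = 0.23 − 0.5184 = -0.2884; denominator = 1 − 0.5184 = 0.4816
φ_{22} = -0.2884 / 0.4816 = -0.599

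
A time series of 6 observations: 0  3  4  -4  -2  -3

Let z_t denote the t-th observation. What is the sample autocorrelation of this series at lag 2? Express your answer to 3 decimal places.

-0.154

Mean z̄ = (0 + 3 + 4 − 4 − 2 − 3)/6 = -0.3333
Deviations from mean: 0.3333, 3.3333, 4.3333, -3.6667, -1.6667, -2.6667
Σ(z_t−z̄)(z_{t+2}−z̄) = (1.4444) + (-12.2222) + (-7.2222) + (9.7778) = -8.2222
Denominator Σ(z_t−z̄)² = 53.3333
r_2 = -8.2222 / 53.3333 = -0.154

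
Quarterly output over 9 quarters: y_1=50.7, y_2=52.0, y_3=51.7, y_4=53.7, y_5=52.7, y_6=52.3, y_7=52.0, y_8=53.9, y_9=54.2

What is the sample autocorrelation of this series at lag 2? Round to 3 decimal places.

Mean ȳ = (50.7 + 52.0 + 51.7 + 53.7 + 52.7 + 52.3 + 52.0 + 53.9 + 54.2)/9 = 52.5778
Numerator Σ_{t=1}^{7}(y_t−ȳ)(y_{t+2}−ȳ) = -0.7943
Denominator Σ(y_t−ȳ)² = 10.6956
r_2 = -0.7943 / 10.6956 = -0.074

-0.074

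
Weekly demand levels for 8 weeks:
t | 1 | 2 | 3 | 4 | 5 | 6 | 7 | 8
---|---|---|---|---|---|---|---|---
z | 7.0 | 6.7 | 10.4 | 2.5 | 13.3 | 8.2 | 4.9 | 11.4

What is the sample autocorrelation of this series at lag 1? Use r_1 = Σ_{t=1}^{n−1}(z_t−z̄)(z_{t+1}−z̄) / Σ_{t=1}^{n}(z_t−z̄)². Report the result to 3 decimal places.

-0.616

Mean z̄ = (7.0 + 6.7 + 10.4 + 2.5 + 13.3 + 8.2 + 4.9 + 11.4)/8 = 8.0500
Deviations from mean: -1.0500, -1.3500, 2.3500, -5.5500, 5.2500, 0.1500, -3.1500, 3.3500
Σ(z_t−z̄)(z_{t+1}−z̄) = (1.4175) + (-3.1725) + (-13.0425) + (-29.1375) + (0.7875) + (-0.4725) + (-10.5525) = -54.1725
Denominator Σ(z_t−z̄)² = 87.9800
r_1 = -54.1725 / 87.9800 = -0.616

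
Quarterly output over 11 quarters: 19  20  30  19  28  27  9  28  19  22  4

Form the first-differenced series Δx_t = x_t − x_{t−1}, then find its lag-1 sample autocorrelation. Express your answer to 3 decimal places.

-0.567

First differences Δx: 1, 10, -11, 9, -1, -18, 19, -9, 3, -18
Mean of differences = -1.5000
Numerator Σ(Δx_t−Δx̄)(Δx_{t+1}−Δx̄) = -783.2500
Denominator Σ(Δx_t−Δx̄)² = 1380.5000
r_1(Δx) = -783.2500 / 1380.5000 = -0.567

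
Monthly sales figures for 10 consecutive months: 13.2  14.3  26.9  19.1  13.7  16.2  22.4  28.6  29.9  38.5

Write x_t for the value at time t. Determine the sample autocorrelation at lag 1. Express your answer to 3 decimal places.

Mean x̄ = (13.2 + 14.3 + 26.9 + 19.1 + 13.7 + 16.2 + 22.4 + 28.6 + 29.9 + 38.5)/10 = 22.2800
Numerator Σ_{t=1}^{9}(x_t−x̄)(x_{t+1}−x̄) = 272.1336
Denominator Σ(x_t−x̄)² = 649.2760
r_1 = 272.1336 / 649.2760 = 0.419

0.419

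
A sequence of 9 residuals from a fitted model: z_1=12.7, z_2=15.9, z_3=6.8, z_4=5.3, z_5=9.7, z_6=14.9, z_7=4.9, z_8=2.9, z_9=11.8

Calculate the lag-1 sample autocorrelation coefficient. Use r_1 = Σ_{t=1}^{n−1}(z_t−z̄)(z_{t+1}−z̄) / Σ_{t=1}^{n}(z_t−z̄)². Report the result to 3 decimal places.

Mean z̄ = (12.7 + 15.9 + 6.8 + 5.3 + 9.7 + 14.9 + 4.9 + 2.9 + 11.8)/9 = 9.4333
Numerator Σ_{t=1}^{8}(z_t−z̄)(z_{t+1}−z̄) = 4.7089
Denominator Σ(z_t−z̄)² = 175.3000
r_1 = 4.7089 / 175.3000 = 0.027

0.027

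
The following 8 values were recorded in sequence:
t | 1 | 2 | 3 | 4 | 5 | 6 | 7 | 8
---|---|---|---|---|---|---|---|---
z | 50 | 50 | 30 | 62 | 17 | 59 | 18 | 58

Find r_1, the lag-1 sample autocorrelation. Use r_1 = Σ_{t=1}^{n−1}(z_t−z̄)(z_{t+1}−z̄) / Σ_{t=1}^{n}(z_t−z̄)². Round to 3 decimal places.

Mean z̄ = (50 + 50 + 30 + 62 + 17 + 59 + 18 + 58)/8 = 43.0000
Deviations from mean: 7.0000, 7.0000, -13.0000, 19.0000, -26.0000, 16.0000, -25.0000, 15.0000
Σ(z_t−z̄)(z_{t+1}−z̄) = (49.0000) + (-91.0000) + (-247.0000) + (-494.0000) + (-416.0000) + (-400.0000) + (-375.0000) = -1974.0000
Denominator Σ(z_t−z̄)² = 2410.0000
r_1 = -1974.0000 / 2410.0000 = -0.819

-0.819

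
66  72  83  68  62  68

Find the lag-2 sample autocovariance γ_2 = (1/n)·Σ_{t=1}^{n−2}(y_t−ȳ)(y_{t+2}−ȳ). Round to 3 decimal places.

-25.704

Mean ȳ = (66 + 72 + 83 + 68 + 62 + 68)/6 = 69.8333
Deviations: -3.8333, 2.1667, 13.1667, -1.8333, -7.8333, -1.8333
Σ_{t=1}^{4}(y_t−ȳ)(y_{t+2}−ȳ) = -154.2222
γ_2 = -154.2222 / 6 = -25.704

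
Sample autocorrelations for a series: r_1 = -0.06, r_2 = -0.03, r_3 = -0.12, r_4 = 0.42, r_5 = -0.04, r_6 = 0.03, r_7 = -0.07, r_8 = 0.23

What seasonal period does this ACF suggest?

The largest autocorrelation is r_4 = 0.42, with a weaker echo at lag 8 (0.23); the remaining lags stay at or below 0.03.
The dominant spike at lag 4 indicates a seasonal period of 4.

4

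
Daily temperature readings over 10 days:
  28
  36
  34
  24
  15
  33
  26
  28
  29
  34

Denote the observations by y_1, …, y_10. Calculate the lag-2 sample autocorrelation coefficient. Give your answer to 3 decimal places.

-0.293

Mean ȳ = (28 + 36 + 34 + 24 + 15 + 33 + 26 + 28 + 29 + 34)/10 = 28.7000
Numerator Σ_{t=1}^{8}(y_t−ȳ)(y_{t+2}−ȳ) = -101.3800
Denominator Σ(y_t−ȳ)² = 346.1000
r_2 = -101.3800 / 346.1000 = -0.293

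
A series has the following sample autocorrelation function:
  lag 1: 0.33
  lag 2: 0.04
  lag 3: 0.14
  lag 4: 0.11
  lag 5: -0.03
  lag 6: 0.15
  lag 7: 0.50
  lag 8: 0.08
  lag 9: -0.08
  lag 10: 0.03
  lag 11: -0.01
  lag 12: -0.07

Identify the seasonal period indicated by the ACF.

The largest autocorrelation is r_7 = 0.50; the remaining lags stay at or below 0.33. The elevated value at lag 1 (0.33), dropping to 0.04 at lag 2, reflects decaying short-term dependence rather than seasonality.
The dominant spike at lag 7 indicates a seasonal period of 7.

7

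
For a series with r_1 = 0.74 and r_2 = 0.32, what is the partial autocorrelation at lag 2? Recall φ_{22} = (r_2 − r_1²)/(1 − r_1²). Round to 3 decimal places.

-0.503

φ_{22} = (r_2 − r_1²) / (1 − r_1²)
r_1² = (0.74)² = 0.5476
Numerator = 0.32 − 0.5476 = -0.2276; denominator = 1 − 0.5476 = 0.4524
φ_{22} = -0.2276 / 0.4524 = -0.503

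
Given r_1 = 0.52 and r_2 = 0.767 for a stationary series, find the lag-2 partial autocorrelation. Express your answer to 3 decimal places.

0.681

φ_{22} = (r_2 − r_1²) / (1 − r_1²)
r_1² = (0.52)² = 0.2704
Numerator = 0.767 − 0.2704 = 0.4966; denominator = 1 − 0.2704 = 0.7296
φ_{22} = 0.4966 / 0.7296 = 0.681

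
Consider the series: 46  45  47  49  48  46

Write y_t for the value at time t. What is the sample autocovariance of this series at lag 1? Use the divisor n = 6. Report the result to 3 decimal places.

0.523

Mean ȳ = (46 + 45 + 47 + 49 + 48 + 46)/6 = 46.8333
Deviations: -0.8333, -1.8333, 0.1667, 2.1667, 1.1667, -0.8333
Σ_{t=1}^{5}(y_t−ȳ)(y_{t+1}−ȳ) = 3.1389
γ_1 = 3.1389 / 6 = 0.523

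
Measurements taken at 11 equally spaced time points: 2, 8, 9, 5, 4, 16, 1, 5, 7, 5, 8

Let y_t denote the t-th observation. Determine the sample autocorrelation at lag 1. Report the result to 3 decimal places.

Mean ȳ = (2 + 8 + 9 + 5 + 4 + 16 + 1 + 5 + 7 + 5 + 8)/11 = 6.3636
Numerator Σ_{t=1}^{10}(y_t−ȳ)(y_{t+1}−ȳ) = -74.3140
Denominator Σ(y_t−ȳ)² = 164.5455
r_1 = -74.3140 / 164.5455 = -0.452

-0.452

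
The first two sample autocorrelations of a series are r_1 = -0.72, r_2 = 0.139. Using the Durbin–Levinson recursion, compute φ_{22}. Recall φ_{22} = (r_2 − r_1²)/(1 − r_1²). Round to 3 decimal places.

φ_{22} = (r_2 − r_1²) / (1 − r_1²)
r_1² = (-0.72)² = 0.5184
Numerator = 0.139 − 0.5184 = -0.3794; denominator = 1 − 0.5184 = 0.4816
φ_{22} = -0.3794 / 0.4816 = -0.788

-0.788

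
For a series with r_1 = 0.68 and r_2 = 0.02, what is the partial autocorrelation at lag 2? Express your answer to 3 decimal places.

-0.823

φ_{22} = (r_2 − r_1²) / (1 − r_1²)
r_1² = (0.68)² = 0.4624
Numerator = 0.02 − 0.4624 = -0.4424; denominator = 1 − 0.4624 = 0.5376
φ_{22} = -0.4424 / 0.5376 = -0.823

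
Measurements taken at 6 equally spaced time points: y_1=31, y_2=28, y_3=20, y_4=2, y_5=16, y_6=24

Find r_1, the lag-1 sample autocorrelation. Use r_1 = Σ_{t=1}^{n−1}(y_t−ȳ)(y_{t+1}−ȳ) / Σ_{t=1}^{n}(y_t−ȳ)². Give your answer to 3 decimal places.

Mean ȳ = (31 + 28 + 20 + 2 + 16 + 24)/6 = 20.1667
Deviations from mean: 10.8333, 7.8333, -0.1667, -18.1667, -4.1667, 3.8333
Σ(y_t−ȳ)(y_{t+1}−ȳ) = (84.8611) + (-1.3056) + (3.0278) + (75.6944) + (-15.9722) = 146.3056
Denominator Σ(y_t−ȳ)² = 540.8333
r_1 = 146.3056 / 540.8333 = 0.271

0.271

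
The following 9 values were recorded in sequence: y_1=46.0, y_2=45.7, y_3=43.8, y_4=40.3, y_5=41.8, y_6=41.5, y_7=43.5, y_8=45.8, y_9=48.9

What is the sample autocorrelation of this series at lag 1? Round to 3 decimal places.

Mean ȳ = (46.0 + 45.7 + 43.8 + 40.3 + 41.8 + 41.5 + 43.5 + 45.8 + 48.9)/9 = 44.1444
Numerator Σ_{t=1}^{8}(y_t−ȳ)(y_{t+1}−ȳ) = 27.3980
Denominator Σ(y_t−ȳ)² = 59.0222
r_1 = 27.3980 / 59.0222 = 0.464

0.464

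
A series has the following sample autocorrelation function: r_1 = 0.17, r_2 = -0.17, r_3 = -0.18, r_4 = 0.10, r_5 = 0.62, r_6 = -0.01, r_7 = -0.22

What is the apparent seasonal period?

5

The largest autocorrelation is r_5 = 0.62; the remaining lags stay at or below 0.17.
The dominant spike at lag 5 indicates a seasonal period of 5.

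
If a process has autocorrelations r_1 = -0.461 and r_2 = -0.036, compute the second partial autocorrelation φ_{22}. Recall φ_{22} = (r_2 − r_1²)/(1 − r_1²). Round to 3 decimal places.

-0.316

φ_{22} = (r_2 − r_1²) / (1 − r_1²)
r_1² = (-0.461)² = 0.212521
Numerator = -0.036 − 0.2125 = -0.2485; denominator = 1 − 0.2125 = 0.7875
φ_{22} = -0.2485 / 0.7875 = -0.316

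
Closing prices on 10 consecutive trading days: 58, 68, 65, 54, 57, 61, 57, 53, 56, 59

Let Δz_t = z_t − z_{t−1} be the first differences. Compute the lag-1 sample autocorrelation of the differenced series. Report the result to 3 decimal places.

-0.065

First differences Δz: 10, -3, -11, 3, 4, -4, -4, 3, 3
Mean of differences = 0.1111
Numerator Σ(Δz_t−Δz̄)(Δz_{t+1}−Δz̄) = -19.6790
Denominator Σ(Δz_t−Δz̄)² = 304.8889
r_1(Δz) = -19.6790 / 304.8889 = -0.065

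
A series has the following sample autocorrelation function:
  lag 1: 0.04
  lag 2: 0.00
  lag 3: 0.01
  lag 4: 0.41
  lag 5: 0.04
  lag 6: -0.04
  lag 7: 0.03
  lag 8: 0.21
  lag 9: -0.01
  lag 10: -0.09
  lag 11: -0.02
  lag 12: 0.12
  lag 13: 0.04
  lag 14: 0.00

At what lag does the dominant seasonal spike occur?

The largest autocorrelation is r_4 = 0.41, with a weaker echo at lag 8 (0.21); the remaining lags stay at or below 0.12.
The dominant spike at lag 4 indicates a seasonal period of 4.

4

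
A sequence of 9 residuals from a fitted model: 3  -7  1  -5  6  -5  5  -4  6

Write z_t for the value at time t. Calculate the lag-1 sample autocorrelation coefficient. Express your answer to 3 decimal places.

-0.730

Mean z̄ = (3 − 7 + 1 − 5 + 6 − 5 + 5 − 4 + 6)/9 = 0.0000
Numerator Σ_{t=1}^{8}(z_t−z̄)(z_{t+1}−z̄) = -162.0000
Denominator Σ(z_t−z̄)² = 222.0000
r_1 = -162.0000 / 222.0000 = -0.730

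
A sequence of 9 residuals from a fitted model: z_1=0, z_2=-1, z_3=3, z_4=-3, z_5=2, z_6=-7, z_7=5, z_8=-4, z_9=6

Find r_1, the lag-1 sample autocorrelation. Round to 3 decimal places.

Mean z̄ = (0 − 1 + 3 − 3 + 2 − 7 + 5 − 4 + 6)/9 = 0.1111
Numerator Σ_{t=1}^{8}(z_t−z̄)(z_{t+1}−z̄) = -110.4568
Denominator Σ(z_t−z̄)² = 148.8889
r_1 = -110.4568 / 148.8889 = -0.742

-0.742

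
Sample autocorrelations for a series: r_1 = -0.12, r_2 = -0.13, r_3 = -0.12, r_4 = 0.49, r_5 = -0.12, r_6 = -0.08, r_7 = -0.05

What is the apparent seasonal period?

4

The largest autocorrelation is r_4 = 0.49; the remaining lags stay at or below -0.05.
The dominant spike at lag 4 indicates a seasonal period of 4.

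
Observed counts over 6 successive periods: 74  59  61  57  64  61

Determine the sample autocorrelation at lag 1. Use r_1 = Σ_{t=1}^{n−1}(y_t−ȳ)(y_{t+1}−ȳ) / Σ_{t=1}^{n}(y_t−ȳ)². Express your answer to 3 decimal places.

Mean ȳ = (74 + 59 + 61 + 57 + 64 + 61)/6 = 62.6667
Deviations from mean: 11.3333, -3.6667, -1.6667, -5.6667, 1.3333, -1.6667
Σ(y_t−ȳ)(y_{t+1}−ȳ) = (-41.5556) + (6.1111) + (9.4444) + (-7.5556) + (-2.2222) = -35.7778
Denominator Σ(y_t−ȳ)² = 181.3333
r_1 = -35.7778 / 181.3333 = -0.197

-0.197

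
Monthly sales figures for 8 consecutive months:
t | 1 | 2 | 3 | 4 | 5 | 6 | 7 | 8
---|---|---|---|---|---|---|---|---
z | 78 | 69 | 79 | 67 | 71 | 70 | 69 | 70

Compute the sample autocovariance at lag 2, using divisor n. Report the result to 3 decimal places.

Mean z̄ = (78 + 69 + 79 + 67 + 71 + 70 + 69 + 70)/8 = 71.6250
Deviations: 6.3750, -2.6250, 7.3750, -4.6250, -0.6250, -1.6250, -2.6250, -1.6250
Σ_{t=1}^{6}(z_t−z̄)(z_{t+2}−z̄) = 66.3438
γ_2 = 66.3438 / 8 = 8.293

8.293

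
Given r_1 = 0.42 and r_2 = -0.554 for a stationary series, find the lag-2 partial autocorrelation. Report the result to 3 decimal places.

φ_{22} = (r_2 − r_1²) / (1 − r_1²)
r_1² = (0.42)² = 0.1764
Numerator = -0.554 − 0.1764 = -0.7304; denominator = 1 − 0.1764 = 0.8236
φ_{22} = -0.7304 / 0.8236 = -0.887

-0.887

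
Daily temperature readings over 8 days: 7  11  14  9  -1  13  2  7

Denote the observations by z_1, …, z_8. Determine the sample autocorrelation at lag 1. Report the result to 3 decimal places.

Mean z̄ = (7 + 11 + 14 + 9 − 1 + 13 + 2 + 7)/8 = 7.7500
Deviations from mean: -0.7500, 3.2500, 6.2500, 1.2500, -8.7500, 5.2500, -5.7500, -0.7500
Σ(z_t−z̄)(z_{t+1}−z̄) = (-2.4375) + (20.3125) + (7.8125) + (-10.9375) + (-45.9375) + (-30.1875) + (4.3125) = -57.0625
Denominator Σ(z_t−z̄)² = 189.5000
r_1 = -57.0625 / 189.5000 = -0.301

-0.301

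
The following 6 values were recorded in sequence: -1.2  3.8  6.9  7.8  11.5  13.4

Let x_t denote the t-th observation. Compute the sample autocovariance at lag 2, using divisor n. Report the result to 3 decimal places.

Mean x̄ = (-1.2 + 3.8 + 6.9 + 7.8 + 11.5 + 13.4)/6 = 7.0333
Deviations: -8.2333, -3.2333, -0.1333, 0.7667, 4.4667, 6.3667
Σ_{t=1}^{4}(x_t−x̄)(x_{t+2}−x̄) = 2.9044
γ_2 = 2.9044 / 6 = 0.484

0.484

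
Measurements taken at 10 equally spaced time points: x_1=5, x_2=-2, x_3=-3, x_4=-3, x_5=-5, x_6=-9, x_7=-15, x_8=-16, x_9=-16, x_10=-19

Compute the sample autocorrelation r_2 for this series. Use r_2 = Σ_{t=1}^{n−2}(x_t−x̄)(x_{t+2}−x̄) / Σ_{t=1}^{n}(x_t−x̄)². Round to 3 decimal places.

0.418

Mean x̄ = (5 − 2 − 3 − 3 − 5 − 9 − 15 − 16 − 16 − 19)/10 = -8.3000
Numerator Σ_{t=1}^{8}(x_t−x̄)(x_{t+2}−x̄) = 234.9200
Denominator Σ(x_t−x̄)² = 562.1000
r_2 = 234.9200 / 562.1000 = 0.418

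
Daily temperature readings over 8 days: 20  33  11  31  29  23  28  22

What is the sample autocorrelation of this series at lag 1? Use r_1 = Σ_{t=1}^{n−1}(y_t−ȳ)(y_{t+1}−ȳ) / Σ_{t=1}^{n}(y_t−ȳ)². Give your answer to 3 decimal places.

Mean ȳ = (20 + 33 + 11 + 31 + 29 + 23 + 28 + 22)/8 = 24.6250
Deviations from mean: -4.6250, 8.3750, -13.6250, 6.3750, 4.3750, -1.6250, 3.3750, -2.6250
Numerator Σ_{t=1}^{7}(y_t−ȳ)(y_{t+1}−ȳ) = -233.2656
Denominator Σ(y_t−ȳ)² = 357.8750
r_1 = -233.2656 / 357.8750 = -0.652

-0.652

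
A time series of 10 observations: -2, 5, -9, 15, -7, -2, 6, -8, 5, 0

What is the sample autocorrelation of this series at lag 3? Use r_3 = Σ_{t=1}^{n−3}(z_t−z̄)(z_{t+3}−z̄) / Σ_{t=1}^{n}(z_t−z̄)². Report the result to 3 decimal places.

0.166

Mean z̄ = (-2 + 5 − 9 + 15 − 7 − 2 + 6 − 8 + 5 + 0)/10 = 0.3000
Numerator Σ_{t=1}^{7}(z_t−z̄)(z_{t+3}−z̄) = 85.1300
Denominator Σ(z_t−z̄)² = 512.1000
r_3 = 85.1300 / 512.1000 = 0.166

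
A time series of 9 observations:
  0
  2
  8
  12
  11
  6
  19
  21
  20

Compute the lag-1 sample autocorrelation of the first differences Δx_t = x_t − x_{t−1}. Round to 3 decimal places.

First differences Δx: 2, 6, 4, -1, -5, 13, 2, -1
Mean of differences = 2.5000
Numerator Σ(Δx_t−Δx̄)(Δx_{t+1}−Δx̄) = -57.7500
Denominator Σ(Δx_t−Δx̄)² = 206.0000
r_1(Δx) = -57.7500 / 206.0000 = -0.280

-0.280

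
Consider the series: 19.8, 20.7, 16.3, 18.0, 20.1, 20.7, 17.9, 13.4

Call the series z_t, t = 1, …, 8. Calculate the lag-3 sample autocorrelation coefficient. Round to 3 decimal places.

-0.215

Mean z̄ = (19.8 + 20.7 + 16.3 + 18.0 + 20.1 + 20.7 + 17.9 + 13.4)/8 = 18.3625
Deviations from mean: 1.4375, 2.3375, -2.0625, -0.3625, 1.7375, 2.3375, -0.4625, -4.9625
Σ(z_t−z̄)(z_{t+3}−z̄) = (-0.5211) + (4.0614) + (-4.8211) + (0.1677) + (-8.6223) = -9.7355
Denominator Σ(z_t−z̄)² = 45.2388
r_3 = -9.7355 / 45.2388 = -0.215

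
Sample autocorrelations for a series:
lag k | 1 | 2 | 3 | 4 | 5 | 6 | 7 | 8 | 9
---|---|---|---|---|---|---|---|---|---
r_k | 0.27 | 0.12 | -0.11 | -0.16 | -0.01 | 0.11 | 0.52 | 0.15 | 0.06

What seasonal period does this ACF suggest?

7

The largest autocorrelation is r_7 = 0.52; the remaining lags stay at or below 0.27. The elevated value at lag 1 (0.27), dropping to 0.12 at lag 2, reflects decaying short-term dependence rather than seasonality.
The dominant spike at lag 7 indicates a seasonal period of 7.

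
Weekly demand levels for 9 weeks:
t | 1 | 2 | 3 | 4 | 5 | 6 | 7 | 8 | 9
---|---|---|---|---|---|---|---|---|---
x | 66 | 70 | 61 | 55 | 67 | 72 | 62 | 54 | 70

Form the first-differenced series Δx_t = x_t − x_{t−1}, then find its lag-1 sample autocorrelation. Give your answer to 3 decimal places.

First differences Δx: 4, -9, -6, 12, 5, -10, -8, 16
Mean of differences = 0.5000
Numerator Σ(Δx_t−Δx̄)(Δx_{t+1}−Δx̄) = -84.2500
Denominator Σ(Δx_t−Δx̄)² = 720.0000
r_1(Δx) = -84.2500 / 720.0000 = -0.117

-0.117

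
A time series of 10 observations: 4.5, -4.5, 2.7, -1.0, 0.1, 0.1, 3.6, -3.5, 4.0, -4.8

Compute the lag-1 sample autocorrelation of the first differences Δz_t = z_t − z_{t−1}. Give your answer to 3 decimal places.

-0.693

First differences Δz: -9.0, 7.2, -3.7, 1.1, 0.0, 3.5, -7.1, 7.5, -8.8
Mean of differences = -1.0333
Numerator Σ(Δz_t−Δz̄)(Δz_{t+1}−Δz̄) = -231.8944
Denominator Σ(Δz_t−Δz̄)² = 334.4800
r_1(Δz) = -231.8944 / 334.4800 = -0.693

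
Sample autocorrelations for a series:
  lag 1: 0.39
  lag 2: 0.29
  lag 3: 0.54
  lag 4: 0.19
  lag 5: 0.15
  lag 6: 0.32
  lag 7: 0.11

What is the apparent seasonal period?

The largest autocorrelation is r_3 = 0.54; the remaining lags stay at or below 0.39. The elevated value at lag 1 (0.39), dropping to 0.29 at lag 2, reflects decaying short-term dependence rather than seasonality.
The dominant spike at lag 3 indicates a seasonal period of 3.

3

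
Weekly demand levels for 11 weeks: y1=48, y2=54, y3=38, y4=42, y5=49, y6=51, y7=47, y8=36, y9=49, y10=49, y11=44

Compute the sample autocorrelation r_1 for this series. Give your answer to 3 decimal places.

Mean ȳ = (48 + 54 + 38 + 42 + 49 + 51 + 47 + 36 + 49 + 49 + 44)/11 = 46.0909
Numerator Σ_{t=1}^{10}(y_t−ȳ)(y_{t+1}−ȳ) = -45.0992
Denominator Σ(y_t−ȳ)² = 304.9091
r_1 = -45.0992 / 304.9091 = -0.148

-0.148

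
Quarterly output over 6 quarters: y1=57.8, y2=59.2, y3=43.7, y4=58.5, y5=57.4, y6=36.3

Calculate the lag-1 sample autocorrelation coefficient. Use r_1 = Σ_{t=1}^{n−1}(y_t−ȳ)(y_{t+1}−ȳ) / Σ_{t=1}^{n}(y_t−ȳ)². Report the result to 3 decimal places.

-0.261

Mean ȳ = (57.8 + 59.2 + 43.7 + 58.5 + 57.4 + 36.3)/6 = 52.1500
Deviations from mean: 5.6500, 7.0500, -8.4500, 6.3500, 5.2500, -15.8500
Σ(y_t−ȳ)(y_{t+1}−ȳ) = (39.8325) + (-59.5725) + (-53.6575) + (33.3375) + (-83.2125) = -123.2725
Denominator Σ(y_t−ȳ)² = 472.1350
r_1 = -123.2725 / 472.1350 = -0.261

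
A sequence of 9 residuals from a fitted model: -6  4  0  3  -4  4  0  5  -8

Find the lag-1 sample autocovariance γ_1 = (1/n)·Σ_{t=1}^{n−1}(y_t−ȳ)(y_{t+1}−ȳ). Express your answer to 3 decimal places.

-9.931

Mean ȳ = (-6 + 4 + 0 + 3 − 4 + 4 + 0 + 5 − 8)/9 = -0.2222
Σ_{t=1}^{8}(y_t−ȳ)(y_{t+1}−ȳ) = -89.3827
γ_1 = -89.3827 / 9 = -9.931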